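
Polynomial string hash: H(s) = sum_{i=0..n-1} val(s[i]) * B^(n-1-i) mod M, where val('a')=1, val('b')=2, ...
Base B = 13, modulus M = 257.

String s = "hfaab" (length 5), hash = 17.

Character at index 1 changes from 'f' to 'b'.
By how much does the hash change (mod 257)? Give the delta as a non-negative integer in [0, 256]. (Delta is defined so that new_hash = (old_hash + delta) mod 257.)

Answer: 207

Derivation:
Delta formula: (val(new) - val(old)) * B^(n-1-k) mod M
  val('b') - val('f') = 2 - 6 = -4
  B^(n-1-k) = 13^3 mod 257 = 141
  Delta = -4 * 141 mod 257 = 207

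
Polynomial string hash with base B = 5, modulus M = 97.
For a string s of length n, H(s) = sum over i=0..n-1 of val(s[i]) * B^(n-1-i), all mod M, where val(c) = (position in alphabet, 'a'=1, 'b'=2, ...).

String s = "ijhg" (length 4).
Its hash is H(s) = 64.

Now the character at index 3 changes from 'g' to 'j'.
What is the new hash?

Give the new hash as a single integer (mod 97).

Answer: 67

Derivation:
val('g') = 7, val('j') = 10
Position k = 3, exponent = n-1-k = 0
B^0 mod M = 5^0 mod 97 = 1
Delta = (10 - 7) * 1 mod 97 = 3
New hash = (64 + 3) mod 97 = 67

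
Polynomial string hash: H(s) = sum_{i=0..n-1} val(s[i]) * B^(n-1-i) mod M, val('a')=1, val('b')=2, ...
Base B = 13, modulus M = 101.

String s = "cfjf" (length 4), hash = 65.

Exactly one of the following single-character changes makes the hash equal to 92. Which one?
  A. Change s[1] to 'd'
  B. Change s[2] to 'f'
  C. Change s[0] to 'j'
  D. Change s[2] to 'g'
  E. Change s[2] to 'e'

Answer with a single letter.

Option A: s[1]='f'->'d', delta=(4-6)*13^2 mod 101 = 66, hash=65+66 mod 101 = 30
Option B: s[2]='j'->'f', delta=(6-10)*13^1 mod 101 = 49, hash=65+49 mod 101 = 13
Option C: s[0]='c'->'j', delta=(10-3)*13^3 mod 101 = 27, hash=65+27 mod 101 = 92 <-- target
Option D: s[2]='j'->'g', delta=(7-10)*13^1 mod 101 = 62, hash=65+62 mod 101 = 26
Option E: s[2]='j'->'e', delta=(5-10)*13^1 mod 101 = 36, hash=65+36 mod 101 = 0

Answer: C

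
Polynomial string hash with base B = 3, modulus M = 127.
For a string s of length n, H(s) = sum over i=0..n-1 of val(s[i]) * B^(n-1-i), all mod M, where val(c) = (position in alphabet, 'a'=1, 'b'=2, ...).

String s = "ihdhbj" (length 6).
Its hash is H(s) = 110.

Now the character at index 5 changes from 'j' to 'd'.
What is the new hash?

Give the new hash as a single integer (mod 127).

val('j') = 10, val('d') = 4
Position k = 5, exponent = n-1-k = 0
B^0 mod M = 3^0 mod 127 = 1
Delta = (4 - 10) * 1 mod 127 = 121
New hash = (110 + 121) mod 127 = 104

Answer: 104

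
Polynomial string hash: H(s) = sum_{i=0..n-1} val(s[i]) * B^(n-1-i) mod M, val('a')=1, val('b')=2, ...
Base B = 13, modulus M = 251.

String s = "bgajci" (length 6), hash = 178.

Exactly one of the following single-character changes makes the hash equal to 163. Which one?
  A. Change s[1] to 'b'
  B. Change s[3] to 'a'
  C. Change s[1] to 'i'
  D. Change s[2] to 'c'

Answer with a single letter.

Answer: B

Derivation:
Option A: s[1]='g'->'b', delta=(2-7)*13^4 mod 251 = 14, hash=178+14 mod 251 = 192
Option B: s[3]='j'->'a', delta=(1-10)*13^2 mod 251 = 236, hash=178+236 mod 251 = 163 <-- target
Option C: s[1]='g'->'i', delta=(9-7)*13^4 mod 251 = 145, hash=178+145 mod 251 = 72
Option D: s[2]='a'->'c', delta=(3-1)*13^3 mod 251 = 127, hash=178+127 mod 251 = 54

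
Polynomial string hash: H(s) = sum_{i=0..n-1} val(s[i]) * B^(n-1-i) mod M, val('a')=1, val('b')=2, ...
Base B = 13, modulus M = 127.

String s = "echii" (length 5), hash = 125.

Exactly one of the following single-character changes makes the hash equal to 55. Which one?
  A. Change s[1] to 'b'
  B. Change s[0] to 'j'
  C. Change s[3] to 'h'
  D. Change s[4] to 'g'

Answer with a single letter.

Option A: s[1]='c'->'b', delta=(2-3)*13^3 mod 127 = 89, hash=125+89 mod 127 = 87
Option B: s[0]='e'->'j', delta=(10-5)*13^4 mod 127 = 57, hash=125+57 mod 127 = 55 <-- target
Option C: s[3]='i'->'h', delta=(8-9)*13^1 mod 127 = 114, hash=125+114 mod 127 = 112
Option D: s[4]='i'->'g', delta=(7-9)*13^0 mod 127 = 125, hash=125+125 mod 127 = 123

Answer: B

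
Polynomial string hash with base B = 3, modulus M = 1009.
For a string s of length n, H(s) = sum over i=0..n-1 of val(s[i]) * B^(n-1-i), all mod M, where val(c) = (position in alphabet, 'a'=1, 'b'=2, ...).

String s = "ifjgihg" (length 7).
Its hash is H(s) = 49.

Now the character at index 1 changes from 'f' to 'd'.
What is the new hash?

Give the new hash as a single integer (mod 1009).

val('f') = 6, val('d') = 4
Position k = 1, exponent = n-1-k = 5
B^5 mod M = 3^5 mod 1009 = 243
Delta = (4 - 6) * 243 mod 1009 = 523
New hash = (49 + 523) mod 1009 = 572

Answer: 572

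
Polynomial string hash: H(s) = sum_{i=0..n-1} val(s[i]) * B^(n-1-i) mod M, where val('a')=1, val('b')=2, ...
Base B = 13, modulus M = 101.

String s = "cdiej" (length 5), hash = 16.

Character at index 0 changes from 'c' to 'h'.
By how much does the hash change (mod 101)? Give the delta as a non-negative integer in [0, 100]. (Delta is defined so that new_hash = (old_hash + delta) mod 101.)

Answer: 92

Derivation:
Delta formula: (val(new) - val(old)) * B^(n-1-k) mod M
  val('h') - val('c') = 8 - 3 = 5
  B^(n-1-k) = 13^4 mod 101 = 79
  Delta = 5 * 79 mod 101 = 92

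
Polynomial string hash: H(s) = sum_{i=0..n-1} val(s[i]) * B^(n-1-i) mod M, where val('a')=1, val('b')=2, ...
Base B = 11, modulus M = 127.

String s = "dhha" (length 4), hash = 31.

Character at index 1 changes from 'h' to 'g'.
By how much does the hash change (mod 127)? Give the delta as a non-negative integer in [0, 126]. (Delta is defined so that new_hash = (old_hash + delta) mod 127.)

Answer: 6

Derivation:
Delta formula: (val(new) - val(old)) * B^(n-1-k) mod M
  val('g') - val('h') = 7 - 8 = -1
  B^(n-1-k) = 11^2 mod 127 = 121
  Delta = -1 * 121 mod 127 = 6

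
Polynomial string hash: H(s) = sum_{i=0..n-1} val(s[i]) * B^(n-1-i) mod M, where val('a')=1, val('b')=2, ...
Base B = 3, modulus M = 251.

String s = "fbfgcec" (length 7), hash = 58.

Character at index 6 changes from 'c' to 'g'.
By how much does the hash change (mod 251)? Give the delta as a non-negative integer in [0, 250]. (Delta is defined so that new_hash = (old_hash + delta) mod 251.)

Delta formula: (val(new) - val(old)) * B^(n-1-k) mod M
  val('g') - val('c') = 7 - 3 = 4
  B^(n-1-k) = 3^0 mod 251 = 1
  Delta = 4 * 1 mod 251 = 4

Answer: 4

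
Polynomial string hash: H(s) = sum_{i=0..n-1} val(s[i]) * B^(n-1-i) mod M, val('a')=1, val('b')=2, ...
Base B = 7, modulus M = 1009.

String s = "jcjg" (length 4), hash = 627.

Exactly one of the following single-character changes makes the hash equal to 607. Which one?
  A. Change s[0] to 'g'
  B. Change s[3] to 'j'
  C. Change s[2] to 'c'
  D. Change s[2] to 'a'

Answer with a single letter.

Option A: s[0]='j'->'g', delta=(7-10)*7^3 mod 1009 = 989, hash=627+989 mod 1009 = 607 <-- target
Option B: s[3]='g'->'j', delta=(10-7)*7^0 mod 1009 = 3, hash=627+3 mod 1009 = 630
Option C: s[2]='j'->'c', delta=(3-10)*7^1 mod 1009 = 960, hash=627+960 mod 1009 = 578
Option D: s[2]='j'->'a', delta=(1-10)*7^1 mod 1009 = 946, hash=627+946 mod 1009 = 564

Answer: A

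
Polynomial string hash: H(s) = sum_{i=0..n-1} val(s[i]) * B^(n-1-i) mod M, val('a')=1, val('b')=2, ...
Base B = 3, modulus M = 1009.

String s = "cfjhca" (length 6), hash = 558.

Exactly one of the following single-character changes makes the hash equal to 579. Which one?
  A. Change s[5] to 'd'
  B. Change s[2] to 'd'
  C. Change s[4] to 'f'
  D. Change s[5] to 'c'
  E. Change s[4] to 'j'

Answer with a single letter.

Answer: E

Derivation:
Option A: s[5]='a'->'d', delta=(4-1)*3^0 mod 1009 = 3, hash=558+3 mod 1009 = 561
Option B: s[2]='j'->'d', delta=(4-10)*3^3 mod 1009 = 847, hash=558+847 mod 1009 = 396
Option C: s[4]='c'->'f', delta=(6-3)*3^1 mod 1009 = 9, hash=558+9 mod 1009 = 567
Option D: s[5]='a'->'c', delta=(3-1)*3^0 mod 1009 = 2, hash=558+2 mod 1009 = 560
Option E: s[4]='c'->'j', delta=(10-3)*3^1 mod 1009 = 21, hash=558+21 mod 1009 = 579 <-- target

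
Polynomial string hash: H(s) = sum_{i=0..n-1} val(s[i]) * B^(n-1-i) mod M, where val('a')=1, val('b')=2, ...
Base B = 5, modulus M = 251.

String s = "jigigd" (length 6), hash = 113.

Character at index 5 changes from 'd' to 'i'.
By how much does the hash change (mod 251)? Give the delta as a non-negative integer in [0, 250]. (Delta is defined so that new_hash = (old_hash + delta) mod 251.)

Answer: 5

Derivation:
Delta formula: (val(new) - val(old)) * B^(n-1-k) mod M
  val('i') - val('d') = 9 - 4 = 5
  B^(n-1-k) = 5^0 mod 251 = 1
  Delta = 5 * 1 mod 251 = 5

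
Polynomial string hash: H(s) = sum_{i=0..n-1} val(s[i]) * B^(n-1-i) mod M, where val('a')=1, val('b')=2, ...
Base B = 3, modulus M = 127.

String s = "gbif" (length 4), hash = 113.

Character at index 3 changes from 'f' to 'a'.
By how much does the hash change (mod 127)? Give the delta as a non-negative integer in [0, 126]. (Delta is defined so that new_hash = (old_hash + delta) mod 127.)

Answer: 122

Derivation:
Delta formula: (val(new) - val(old)) * B^(n-1-k) mod M
  val('a') - val('f') = 1 - 6 = -5
  B^(n-1-k) = 3^0 mod 127 = 1
  Delta = -5 * 1 mod 127 = 122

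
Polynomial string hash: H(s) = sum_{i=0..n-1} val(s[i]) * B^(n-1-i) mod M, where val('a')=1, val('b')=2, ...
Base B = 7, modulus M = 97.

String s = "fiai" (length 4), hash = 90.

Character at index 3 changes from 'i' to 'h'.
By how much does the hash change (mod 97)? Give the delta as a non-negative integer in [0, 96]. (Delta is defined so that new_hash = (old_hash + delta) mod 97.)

Answer: 96

Derivation:
Delta formula: (val(new) - val(old)) * B^(n-1-k) mod M
  val('h') - val('i') = 8 - 9 = -1
  B^(n-1-k) = 7^0 mod 97 = 1
  Delta = -1 * 1 mod 97 = 96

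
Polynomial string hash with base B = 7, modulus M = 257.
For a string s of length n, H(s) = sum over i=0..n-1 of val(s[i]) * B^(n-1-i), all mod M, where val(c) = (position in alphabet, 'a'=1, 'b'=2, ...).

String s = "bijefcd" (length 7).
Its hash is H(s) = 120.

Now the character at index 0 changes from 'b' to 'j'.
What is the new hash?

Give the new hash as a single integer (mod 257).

Answer: 178

Derivation:
val('b') = 2, val('j') = 10
Position k = 0, exponent = n-1-k = 6
B^6 mod M = 7^6 mod 257 = 200
Delta = (10 - 2) * 200 mod 257 = 58
New hash = (120 + 58) mod 257 = 178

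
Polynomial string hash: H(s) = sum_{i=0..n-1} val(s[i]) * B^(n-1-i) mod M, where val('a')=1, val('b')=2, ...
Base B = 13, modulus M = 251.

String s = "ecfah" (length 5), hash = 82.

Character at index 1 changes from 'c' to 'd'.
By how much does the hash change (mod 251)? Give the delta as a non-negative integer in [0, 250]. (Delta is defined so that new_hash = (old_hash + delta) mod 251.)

Answer: 189

Derivation:
Delta formula: (val(new) - val(old)) * B^(n-1-k) mod M
  val('d') - val('c') = 4 - 3 = 1
  B^(n-1-k) = 13^3 mod 251 = 189
  Delta = 1 * 189 mod 251 = 189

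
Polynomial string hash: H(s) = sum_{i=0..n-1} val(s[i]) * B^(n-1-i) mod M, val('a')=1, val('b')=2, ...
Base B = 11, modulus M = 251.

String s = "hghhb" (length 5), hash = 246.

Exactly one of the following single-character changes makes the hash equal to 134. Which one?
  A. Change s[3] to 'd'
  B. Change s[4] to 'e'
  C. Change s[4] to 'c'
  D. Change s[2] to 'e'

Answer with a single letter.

Answer: D

Derivation:
Option A: s[3]='h'->'d', delta=(4-8)*11^1 mod 251 = 207, hash=246+207 mod 251 = 202
Option B: s[4]='b'->'e', delta=(5-2)*11^0 mod 251 = 3, hash=246+3 mod 251 = 249
Option C: s[4]='b'->'c', delta=(3-2)*11^0 mod 251 = 1, hash=246+1 mod 251 = 247
Option D: s[2]='h'->'e', delta=(5-8)*11^2 mod 251 = 139, hash=246+139 mod 251 = 134 <-- target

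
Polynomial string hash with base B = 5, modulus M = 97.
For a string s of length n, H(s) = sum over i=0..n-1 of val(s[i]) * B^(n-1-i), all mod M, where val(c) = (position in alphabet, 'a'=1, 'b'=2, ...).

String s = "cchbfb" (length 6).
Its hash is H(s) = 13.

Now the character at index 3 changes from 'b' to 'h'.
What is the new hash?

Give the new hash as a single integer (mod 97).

Answer: 66

Derivation:
val('b') = 2, val('h') = 8
Position k = 3, exponent = n-1-k = 2
B^2 mod M = 5^2 mod 97 = 25
Delta = (8 - 2) * 25 mod 97 = 53
New hash = (13 + 53) mod 97 = 66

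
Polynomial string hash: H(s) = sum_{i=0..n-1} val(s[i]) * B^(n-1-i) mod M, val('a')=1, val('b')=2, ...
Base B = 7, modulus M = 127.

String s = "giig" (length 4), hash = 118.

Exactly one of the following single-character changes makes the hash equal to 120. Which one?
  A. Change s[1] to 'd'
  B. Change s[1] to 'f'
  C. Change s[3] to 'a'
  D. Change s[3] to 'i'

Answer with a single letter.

Option A: s[1]='i'->'d', delta=(4-9)*7^2 mod 127 = 9, hash=118+9 mod 127 = 0
Option B: s[1]='i'->'f', delta=(6-9)*7^2 mod 127 = 107, hash=118+107 mod 127 = 98
Option C: s[3]='g'->'a', delta=(1-7)*7^0 mod 127 = 121, hash=118+121 mod 127 = 112
Option D: s[3]='g'->'i', delta=(9-7)*7^0 mod 127 = 2, hash=118+2 mod 127 = 120 <-- target

Answer: D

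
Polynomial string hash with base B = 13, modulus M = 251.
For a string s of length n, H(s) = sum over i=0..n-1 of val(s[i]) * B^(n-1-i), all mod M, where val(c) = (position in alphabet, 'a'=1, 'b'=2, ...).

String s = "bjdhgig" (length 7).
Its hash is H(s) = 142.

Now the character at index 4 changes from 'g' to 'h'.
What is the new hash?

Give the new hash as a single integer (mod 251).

val('g') = 7, val('h') = 8
Position k = 4, exponent = n-1-k = 2
B^2 mod M = 13^2 mod 251 = 169
Delta = (8 - 7) * 169 mod 251 = 169
New hash = (142 + 169) mod 251 = 60

Answer: 60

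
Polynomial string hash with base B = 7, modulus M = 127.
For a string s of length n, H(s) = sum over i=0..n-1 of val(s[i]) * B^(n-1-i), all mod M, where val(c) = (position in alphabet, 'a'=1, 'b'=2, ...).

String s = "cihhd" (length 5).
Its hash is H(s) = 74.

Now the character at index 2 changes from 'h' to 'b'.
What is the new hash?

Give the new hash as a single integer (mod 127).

val('h') = 8, val('b') = 2
Position k = 2, exponent = n-1-k = 2
B^2 mod M = 7^2 mod 127 = 49
Delta = (2 - 8) * 49 mod 127 = 87
New hash = (74 + 87) mod 127 = 34

Answer: 34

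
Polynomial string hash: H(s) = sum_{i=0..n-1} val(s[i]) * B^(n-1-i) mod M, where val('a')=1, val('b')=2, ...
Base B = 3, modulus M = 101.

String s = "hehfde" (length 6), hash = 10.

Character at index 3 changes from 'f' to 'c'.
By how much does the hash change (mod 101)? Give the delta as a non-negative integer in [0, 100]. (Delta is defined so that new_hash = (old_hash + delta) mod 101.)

Delta formula: (val(new) - val(old)) * B^(n-1-k) mod M
  val('c') - val('f') = 3 - 6 = -3
  B^(n-1-k) = 3^2 mod 101 = 9
  Delta = -3 * 9 mod 101 = 74

Answer: 74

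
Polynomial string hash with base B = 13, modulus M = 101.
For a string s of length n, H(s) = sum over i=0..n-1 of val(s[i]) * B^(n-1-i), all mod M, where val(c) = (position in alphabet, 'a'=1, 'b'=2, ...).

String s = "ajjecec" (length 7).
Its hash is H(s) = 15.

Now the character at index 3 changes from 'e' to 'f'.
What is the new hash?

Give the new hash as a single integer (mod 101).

val('e') = 5, val('f') = 6
Position k = 3, exponent = n-1-k = 3
B^3 mod M = 13^3 mod 101 = 76
Delta = (6 - 5) * 76 mod 101 = 76
New hash = (15 + 76) mod 101 = 91

Answer: 91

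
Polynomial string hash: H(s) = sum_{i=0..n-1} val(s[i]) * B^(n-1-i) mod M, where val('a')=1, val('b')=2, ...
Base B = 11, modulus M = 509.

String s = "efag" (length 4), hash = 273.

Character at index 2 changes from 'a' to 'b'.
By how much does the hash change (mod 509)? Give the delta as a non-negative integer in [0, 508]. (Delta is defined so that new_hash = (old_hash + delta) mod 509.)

Delta formula: (val(new) - val(old)) * B^(n-1-k) mod M
  val('b') - val('a') = 2 - 1 = 1
  B^(n-1-k) = 11^1 mod 509 = 11
  Delta = 1 * 11 mod 509 = 11

Answer: 11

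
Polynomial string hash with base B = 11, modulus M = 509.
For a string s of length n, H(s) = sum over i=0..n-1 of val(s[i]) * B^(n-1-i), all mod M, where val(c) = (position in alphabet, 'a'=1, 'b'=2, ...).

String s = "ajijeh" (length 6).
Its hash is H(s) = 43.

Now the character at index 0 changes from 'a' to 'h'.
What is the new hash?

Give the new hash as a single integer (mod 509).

Answer: 474

Derivation:
val('a') = 1, val('h') = 8
Position k = 0, exponent = n-1-k = 5
B^5 mod M = 11^5 mod 509 = 207
Delta = (8 - 1) * 207 mod 509 = 431
New hash = (43 + 431) mod 509 = 474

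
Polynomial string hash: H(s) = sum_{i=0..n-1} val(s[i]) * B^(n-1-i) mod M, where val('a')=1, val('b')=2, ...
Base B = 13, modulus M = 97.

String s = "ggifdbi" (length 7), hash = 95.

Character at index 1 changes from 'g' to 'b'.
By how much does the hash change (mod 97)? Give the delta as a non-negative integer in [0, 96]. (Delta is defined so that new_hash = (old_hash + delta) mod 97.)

Answer: 18

Derivation:
Delta formula: (val(new) - val(old)) * B^(n-1-k) mod M
  val('b') - val('g') = 2 - 7 = -5
  B^(n-1-k) = 13^5 mod 97 = 74
  Delta = -5 * 74 mod 97 = 18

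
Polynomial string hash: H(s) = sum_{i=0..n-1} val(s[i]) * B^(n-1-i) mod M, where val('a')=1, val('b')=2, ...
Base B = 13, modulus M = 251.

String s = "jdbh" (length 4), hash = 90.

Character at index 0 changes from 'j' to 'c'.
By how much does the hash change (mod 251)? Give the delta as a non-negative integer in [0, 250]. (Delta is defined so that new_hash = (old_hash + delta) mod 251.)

Delta formula: (val(new) - val(old)) * B^(n-1-k) mod M
  val('c') - val('j') = 3 - 10 = -7
  B^(n-1-k) = 13^3 mod 251 = 189
  Delta = -7 * 189 mod 251 = 183

Answer: 183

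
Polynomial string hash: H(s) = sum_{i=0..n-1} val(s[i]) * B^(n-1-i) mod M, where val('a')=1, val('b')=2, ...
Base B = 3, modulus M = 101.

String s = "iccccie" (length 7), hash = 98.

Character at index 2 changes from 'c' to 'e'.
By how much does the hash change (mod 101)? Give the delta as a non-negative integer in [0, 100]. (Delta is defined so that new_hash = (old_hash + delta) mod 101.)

Delta formula: (val(new) - val(old)) * B^(n-1-k) mod M
  val('e') - val('c') = 5 - 3 = 2
  B^(n-1-k) = 3^4 mod 101 = 81
  Delta = 2 * 81 mod 101 = 61

Answer: 61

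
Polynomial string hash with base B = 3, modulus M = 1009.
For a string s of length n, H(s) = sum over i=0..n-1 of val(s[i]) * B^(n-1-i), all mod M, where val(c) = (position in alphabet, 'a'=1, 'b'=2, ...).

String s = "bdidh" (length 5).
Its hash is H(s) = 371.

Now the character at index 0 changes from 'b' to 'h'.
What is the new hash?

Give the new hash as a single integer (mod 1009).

Answer: 857

Derivation:
val('b') = 2, val('h') = 8
Position k = 0, exponent = n-1-k = 4
B^4 mod M = 3^4 mod 1009 = 81
Delta = (8 - 2) * 81 mod 1009 = 486
New hash = (371 + 486) mod 1009 = 857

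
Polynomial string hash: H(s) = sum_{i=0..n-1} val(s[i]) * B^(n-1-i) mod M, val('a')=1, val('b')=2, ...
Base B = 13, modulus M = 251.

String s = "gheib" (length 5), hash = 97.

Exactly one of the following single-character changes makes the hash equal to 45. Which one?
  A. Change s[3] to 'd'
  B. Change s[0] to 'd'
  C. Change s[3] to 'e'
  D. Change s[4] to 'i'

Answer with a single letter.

Answer: C

Derivation:
Option A: s[3]='i'->'d', delta=(4-9)*13^1 mod 251 = 186, hash=97+186 mod 251 = 32
Option B: s[0]='g'->'d', delta=(4-7)*13^4 mod 251 = 159, hash=97+159 mod 251 = 5
Option C: s[3]='i'->'e', delta=(5-9)*13^1 mod 251 = 199, hash=97+199 mod 251 = 45 <-- target
Option D: s[4]='b'->'i', delta=(9-2)*13^0 mod 251 = 7, hash=97+7 mod 251 = 104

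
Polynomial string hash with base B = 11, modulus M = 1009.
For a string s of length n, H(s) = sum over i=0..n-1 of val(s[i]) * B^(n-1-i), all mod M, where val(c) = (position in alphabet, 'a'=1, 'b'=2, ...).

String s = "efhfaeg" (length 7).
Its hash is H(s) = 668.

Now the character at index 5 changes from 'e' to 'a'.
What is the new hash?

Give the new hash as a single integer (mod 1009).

Answer: 624

Derivation:
val('e') = 5, val('a') = 1
Position k = 5, exponent = n-1-k = 1
B^1 mod M = 11^1 mod 1009 = 11
Delta = (1 - 5) * 11 mod 1009 = 965
New hash = (668 + 965) mod 1009 = 624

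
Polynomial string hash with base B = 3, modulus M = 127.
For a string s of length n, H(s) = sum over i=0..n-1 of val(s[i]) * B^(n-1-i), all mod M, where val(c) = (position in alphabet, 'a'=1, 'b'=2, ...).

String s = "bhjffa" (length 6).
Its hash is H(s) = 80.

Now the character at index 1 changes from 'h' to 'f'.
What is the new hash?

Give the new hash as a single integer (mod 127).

val('h') = 8, val('f') = 6
Position k = 1, exponent = n-1-k = 4
B^4 mod M = 3^4 mod 127 = 81
Delta = (6 - 8) * 81 mod 127 = 92
New hash = (80 + 92) mod 127 = 45

Answer: 45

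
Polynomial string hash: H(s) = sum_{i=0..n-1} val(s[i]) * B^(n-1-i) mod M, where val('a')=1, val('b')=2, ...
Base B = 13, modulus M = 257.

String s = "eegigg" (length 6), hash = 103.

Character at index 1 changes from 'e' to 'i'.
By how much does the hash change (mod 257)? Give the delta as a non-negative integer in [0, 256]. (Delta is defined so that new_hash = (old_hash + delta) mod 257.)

Answer: 136

Derivation:
Delta formula: (val(new) - val(old)) * B^(n-1-k) mod M
  val('i') - val('e') = 9 - 5 = 4
  B^(n-1-k) = 13^4 mod 257 = 34
  Delta = 4 * 34 mod 257 = 136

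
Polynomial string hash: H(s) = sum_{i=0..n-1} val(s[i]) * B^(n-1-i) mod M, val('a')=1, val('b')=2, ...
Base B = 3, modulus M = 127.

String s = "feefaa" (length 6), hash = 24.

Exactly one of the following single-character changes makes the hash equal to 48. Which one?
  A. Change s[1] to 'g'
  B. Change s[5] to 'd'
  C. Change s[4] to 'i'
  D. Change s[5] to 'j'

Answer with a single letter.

Option A: s[1]='e'->'g', delta=(7-5)*3^4 mod 127 = 35, hash=24+35 mod 127 = 59
Option B: s[5]='a'->'d', delta=(4-1)*3^0 mod 127 = 3, hash=24+3 mod 127 = 27
Option C: s[4]='a'->'i', delta=(9-1)*3^1 mod 127 = 24, hash=24+24 mod 127 = 48 <-- target
Option D: s[5]='a'->'j', delta=(10-1)*3^0 mod 127 = 9, hash=24+9 mod 127 = 33

Answer: C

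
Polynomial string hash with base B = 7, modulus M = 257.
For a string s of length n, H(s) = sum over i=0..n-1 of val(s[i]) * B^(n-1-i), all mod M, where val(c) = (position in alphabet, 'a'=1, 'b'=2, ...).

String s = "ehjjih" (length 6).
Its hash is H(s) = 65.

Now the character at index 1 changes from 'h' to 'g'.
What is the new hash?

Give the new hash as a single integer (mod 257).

val('h') = 8, val('g') = 7
Position k = 1, exponent = n-1-k = 4
B^4 mod M = 7^4 mod 257 = 88
Delta = (7 - 8) * 88 mod 257 = 169
New hash = (65 + 169) mod 257 = 234

Answer: 234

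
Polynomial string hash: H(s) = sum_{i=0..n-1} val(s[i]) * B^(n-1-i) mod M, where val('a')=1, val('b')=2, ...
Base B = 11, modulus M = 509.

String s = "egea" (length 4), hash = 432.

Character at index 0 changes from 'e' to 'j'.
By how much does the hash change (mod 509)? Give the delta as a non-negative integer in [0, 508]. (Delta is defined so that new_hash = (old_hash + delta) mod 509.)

Answer: 38

Derivation:
Delta formula: (val(new) - val(old)) * B^(n-1-k) mod M
  val('j') - val('e') = 10 - 5 = 5
  B^(n-1-k) = 11^3 mod 509 = 313
  Delta = 5 * 313 mod 509 = 38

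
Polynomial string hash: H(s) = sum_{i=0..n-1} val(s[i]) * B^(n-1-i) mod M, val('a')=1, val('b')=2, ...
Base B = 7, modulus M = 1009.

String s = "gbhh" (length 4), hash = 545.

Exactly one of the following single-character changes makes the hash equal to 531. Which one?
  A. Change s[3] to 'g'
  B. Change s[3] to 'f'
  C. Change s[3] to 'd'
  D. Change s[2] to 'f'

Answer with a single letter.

Answer: D

Derivation:
Option A: s[3]='h'->'g', delta=(7-8)*7^0 mod 1009 = 1008, hash=545+1008 mod 1009 = 544
Option B: s[3]='h'->'f', delta=(6-8)*7^0 mod 1009 = 1007, hash=545+1007 mod 1009 = 543
Option C: s[3]='h'->'d', delta=(4-8)*7^0 mod 1009 = 1005, hash=545+1005 mod 1009 = 541
Option D: s[2]='h'->'f', delta=(6-8)*7^1 mod 1009 = 995, hash=545+995 mod 1009 = 531 <-- target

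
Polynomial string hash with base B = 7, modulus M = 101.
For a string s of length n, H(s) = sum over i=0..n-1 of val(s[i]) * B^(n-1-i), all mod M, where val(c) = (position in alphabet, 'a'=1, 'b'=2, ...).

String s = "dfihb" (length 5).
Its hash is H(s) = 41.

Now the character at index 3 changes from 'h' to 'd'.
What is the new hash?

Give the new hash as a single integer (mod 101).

Answer: 13

Derivation:
val('h') = 8, val('d') = 4
Position k = 3, exponent = n-1-k = 1
B^1 mod M = 7^1 mod 101 = 7
Delta = (4 - 8) * 7 mod 101 = 73
New hash = (41 + 73) mod 101 = 13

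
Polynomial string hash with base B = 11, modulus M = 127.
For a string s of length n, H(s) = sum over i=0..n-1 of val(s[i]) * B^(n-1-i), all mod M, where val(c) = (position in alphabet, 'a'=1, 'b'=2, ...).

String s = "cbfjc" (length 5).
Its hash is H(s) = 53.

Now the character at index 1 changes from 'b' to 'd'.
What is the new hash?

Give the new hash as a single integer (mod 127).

val('b') = 2, val('d') = 4
Position k = 1, exponent = n-1-k = 3
B^3 mod M = 11^3 mod 127 = 61
Delta = (4 - 2) * 61 mod 127 = 122
New hash = (53 + 122) mod 127 = 48

Answer: 48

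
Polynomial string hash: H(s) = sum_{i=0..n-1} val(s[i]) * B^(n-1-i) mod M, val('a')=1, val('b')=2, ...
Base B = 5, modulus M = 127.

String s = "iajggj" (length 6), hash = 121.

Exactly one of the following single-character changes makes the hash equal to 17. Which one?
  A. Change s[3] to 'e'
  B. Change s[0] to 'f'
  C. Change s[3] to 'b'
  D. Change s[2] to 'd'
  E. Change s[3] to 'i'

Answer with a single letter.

Answer: B

Derivation:
Option A: s[3]='g'->'e', delta=(5-7)*5^2 mod 127 = 77, hash=121+77 mod 127 = 71
Option B: s[0]='i'->'f', delta=(6-9)*5^5 mod 127 = 23, hash=121+23 mod 127 = 17 <-- target
Option C: s[3]='g'->'b', delta=(2-7)*5^2 mod 127 = 2, hash=121+2 mod 127 = 123
Option D: s[2]='j'->'d', delta=(4-10)*5^3 mod 127 = 12, hash=121+12 mod 127 = 6
Option E: s[3]='g'->'i', delta=(9-7)*5^2 mod 127 = 50, hash=121+50 mod 127 = 44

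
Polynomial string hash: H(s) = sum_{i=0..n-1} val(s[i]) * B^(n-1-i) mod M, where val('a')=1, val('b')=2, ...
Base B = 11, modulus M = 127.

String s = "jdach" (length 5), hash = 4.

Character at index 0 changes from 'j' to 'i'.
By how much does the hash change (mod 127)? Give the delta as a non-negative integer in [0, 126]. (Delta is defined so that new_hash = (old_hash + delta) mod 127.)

Delta formula: (val(new) - val(old)) * B^(n-1-k) mod M
  val('i') - val('j') = 9 - 10 = -1
  B^(n-1-k) = 11^4 mod 127 = 36
  Delta = -1 * 36 mod 127 = 91

Answer: 91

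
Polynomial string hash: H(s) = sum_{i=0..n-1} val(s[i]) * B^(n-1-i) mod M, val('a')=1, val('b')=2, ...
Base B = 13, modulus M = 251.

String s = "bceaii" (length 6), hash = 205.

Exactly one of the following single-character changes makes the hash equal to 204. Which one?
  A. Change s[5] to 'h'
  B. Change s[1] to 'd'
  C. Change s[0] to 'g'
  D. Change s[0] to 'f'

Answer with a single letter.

Option A: s[5]='i'->'h', delta=(8-9)*13^0 mod 251 = 250, hash=205+250 mod 251 = 204 <-- target
Option B: s[1]='c'->'d', delta=(4-3)*13^4 mod 251 = 198, hash=205+198 mod 251 = 152
Option C: s[0]='b'->'g', delta=(7-2)*13^5 mod 251 = 69, hash=205+69 mod 251 = 23
Option D: s[0]='b'->'f', delta=(6-2)*13^5 mod 251 = 5, hash=205+5 mod 251 = 210

Answer: A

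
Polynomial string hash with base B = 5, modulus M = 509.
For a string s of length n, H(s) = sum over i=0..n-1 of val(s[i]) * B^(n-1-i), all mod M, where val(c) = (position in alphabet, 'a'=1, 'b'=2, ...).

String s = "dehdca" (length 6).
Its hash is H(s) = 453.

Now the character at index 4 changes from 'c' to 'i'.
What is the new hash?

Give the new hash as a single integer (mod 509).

val('c') = 3, val('i') = 9
Position k = 4, exponent = n-1-k = 1
B^1 mod M = 5^1 mod 509 = 5
Delta = (9 - 3) * 5 mod 509 = 30
New hash = (453 + 30) mod 509 = 483

Answer: 483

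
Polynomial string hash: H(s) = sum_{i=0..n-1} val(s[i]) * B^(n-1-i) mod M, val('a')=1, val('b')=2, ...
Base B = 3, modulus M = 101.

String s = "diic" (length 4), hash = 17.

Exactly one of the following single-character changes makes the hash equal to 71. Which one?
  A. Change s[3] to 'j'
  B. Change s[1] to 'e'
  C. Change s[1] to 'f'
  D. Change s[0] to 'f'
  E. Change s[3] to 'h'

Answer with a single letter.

Answer: D

Derivation:
Option A: s[3]='c'->'j', delta=(10-3)*3^0 mod 101 = 7, hash=17+7 mod 101 = 24
Option B: s[1]='i'->'e', delta=(5-9)*3^2 mod 101 = 65, hash=17+65 mod 101 = 82
Option C: s[1]='i'->'f', delta=(6-9)*3^2 mod 101 = 74, hash=17+74 mod 101 = 91
Option D: s[0]='d'->'f', delta=(6-4)*3^3 mod 101 = 54, hash=17+54 mod 101 = 71 <-- target
Option E: s[3]='c'->'h', delta=(8-3)*3^0 mod 101 = 5, hash=17+5 mod 101 = 22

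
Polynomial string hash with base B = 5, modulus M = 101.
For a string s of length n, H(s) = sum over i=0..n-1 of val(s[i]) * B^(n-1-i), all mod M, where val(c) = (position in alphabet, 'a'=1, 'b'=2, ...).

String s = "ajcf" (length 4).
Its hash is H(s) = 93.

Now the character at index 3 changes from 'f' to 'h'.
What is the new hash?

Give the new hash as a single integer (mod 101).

Answer: 95

Derivation:
val('f') = 6, val('h') = 8
Position k = 3, exponent = n-1-k = 0
B^0 mod M = 5^0 mod 101 = 1
Delta = (8 - 6) * 1 mod 101 = 2
New hash = (93 + 2) mod 101 = 95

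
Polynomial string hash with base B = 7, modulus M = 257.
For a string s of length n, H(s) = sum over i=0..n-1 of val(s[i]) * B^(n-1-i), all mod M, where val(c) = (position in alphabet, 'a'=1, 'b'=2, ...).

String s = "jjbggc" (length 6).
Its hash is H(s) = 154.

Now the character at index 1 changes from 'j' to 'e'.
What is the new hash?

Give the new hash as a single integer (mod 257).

Answer: 228

Derivation:
val('j') = 10, val('e') = 5
Position k = 1, exponent = n-1-k = 4
B^4 mod M = 7^4 mod 257 = 88
Delta = (5 - 10) * 88 mod 257 = 74
New hash = (154 + 74) mod 257 = 228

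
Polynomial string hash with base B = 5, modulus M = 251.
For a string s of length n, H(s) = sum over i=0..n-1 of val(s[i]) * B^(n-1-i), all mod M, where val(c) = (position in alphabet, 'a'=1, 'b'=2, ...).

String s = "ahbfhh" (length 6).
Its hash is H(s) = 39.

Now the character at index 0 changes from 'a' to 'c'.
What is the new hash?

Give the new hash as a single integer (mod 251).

Answer: 14

Derivation:
val('a') = 1, val('c') = 3
Position k = 0, exponent = n-1-k = 5
B^5 mod M = 5^5 mod 251 = 113
Delta = (3 - 1) * 113 mod 251 = 226
New hash = (39 + 226) mod 251 = 14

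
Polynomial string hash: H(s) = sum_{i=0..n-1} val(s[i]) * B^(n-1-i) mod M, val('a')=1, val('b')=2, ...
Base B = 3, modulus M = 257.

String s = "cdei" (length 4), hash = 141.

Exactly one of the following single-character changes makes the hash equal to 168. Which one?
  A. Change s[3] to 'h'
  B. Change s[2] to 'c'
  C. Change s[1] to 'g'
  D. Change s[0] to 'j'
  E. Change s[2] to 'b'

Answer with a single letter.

Option A: s[3]='i'->'h', delta=(8-9)*3^0 mod 257 = 256, hash=141+256 mod 257 = 140
Option B: s[2]='e'->'c', delta=(3-5)*3^1 mod 257 = 251, hash=141+251 mod 257 = 135
Option C: s[1]='d'->'g', delta=(7-4)*3^2 mod 257 = 27, hash=141+27 mod 257 = 168 <-- target
Option D: s[0]='c'->'j', delta=(10-3)*3^3 mod 257 = 189, hash=141+189 mod 257 = 73
Option E: s[2]='e'->'b', delta=(2-5)*3^1 mod 257 = 248, hash=141+248 mod 257 = 132

Answer: C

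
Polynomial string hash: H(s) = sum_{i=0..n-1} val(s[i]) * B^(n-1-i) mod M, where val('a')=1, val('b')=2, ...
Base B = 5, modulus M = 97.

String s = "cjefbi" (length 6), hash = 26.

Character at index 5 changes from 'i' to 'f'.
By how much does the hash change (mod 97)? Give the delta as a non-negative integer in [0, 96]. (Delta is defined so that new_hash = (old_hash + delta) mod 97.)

Delta formula: (val(new) - val(old)) * B^(n-1-k) mod M
  val('f') - val('i') = 6 - 9 = -3
  B^(n-1-k) = 5^0 mod 97 = 1
  Delta = -3 * 1 mod 97 = 94

Answer: 94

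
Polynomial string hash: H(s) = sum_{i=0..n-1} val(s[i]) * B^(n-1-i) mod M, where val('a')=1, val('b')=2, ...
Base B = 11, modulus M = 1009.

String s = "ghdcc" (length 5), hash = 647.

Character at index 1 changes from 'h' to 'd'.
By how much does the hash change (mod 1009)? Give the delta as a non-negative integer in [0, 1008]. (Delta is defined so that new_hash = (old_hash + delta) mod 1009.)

Answer: 730

Derivation:
Delta formula: (val(new) - val(old)) * B^(n-1-k) mod M
  val('d') - val('h') = 4 - 8 = -4
  B^(n-1-k) = 11^3 mod 1009 = 322
  Delta = -4 * 322 mod 1009 = 730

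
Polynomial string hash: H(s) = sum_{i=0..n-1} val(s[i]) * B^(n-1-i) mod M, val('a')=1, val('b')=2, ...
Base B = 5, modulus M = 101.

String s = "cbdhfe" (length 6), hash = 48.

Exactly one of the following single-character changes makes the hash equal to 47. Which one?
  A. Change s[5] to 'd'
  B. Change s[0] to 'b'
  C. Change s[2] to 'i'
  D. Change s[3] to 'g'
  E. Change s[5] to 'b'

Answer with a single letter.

Answer: A

Derivation:
Option A: s[5]='e'->'d', delta=(4-5)*5^0 mod 101 = 100, hash=48+100 mod 101 = 47 <-- target
Option B: s[0]='c'->'b', delta=(2-3)*5^5 mod 101 = 6, hash=48+6 mod 101 = 54
Option C: s[2]='d'->'i', delta=(9-4)*5^3 mod 101 = 19, hash=48+19 mod 101 = 67
Option D: s[3]='h'->'g', delta=(7-8)*5^2 mod 101 = 76, hash=48+76 mod 101 = 23
Option E: s[5]='e'->'b', delta=(2-5)*5^0 mod 101 = 98, hash=48+98 mod 101 = 45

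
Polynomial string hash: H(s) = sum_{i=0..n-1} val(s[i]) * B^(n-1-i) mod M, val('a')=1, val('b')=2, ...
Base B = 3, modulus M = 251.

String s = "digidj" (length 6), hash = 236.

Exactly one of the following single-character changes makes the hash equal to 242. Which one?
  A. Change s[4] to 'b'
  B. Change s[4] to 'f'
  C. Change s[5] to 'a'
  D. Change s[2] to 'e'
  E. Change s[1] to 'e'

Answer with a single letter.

Answer: B

Derivation:
Option A: s[4]='d'->'b', delta=(2-4)*3^1 mod 251 = 245, hash=236+245 mod 251 = 230
Option B: s[4]='d'->'f', delta=(6-4)*3^1 mod 251 = 6, hash=236+6 mod 251 = 242 <-- target
Option C: s[5]='j'->'a', delta=(1-10)*3^0 mod 251 = 242, hash=236+242 mod 251 = 227
Option D: s[2]='g'->'e', delta=(5-7)*3^3 mod 251 = 197, hash=236+197 mod 251 = 182
Option E: s[1]='i'->'e', delta=(5-9)*3^4 mod 251 = 178, hash=236+178 mod 251 = 163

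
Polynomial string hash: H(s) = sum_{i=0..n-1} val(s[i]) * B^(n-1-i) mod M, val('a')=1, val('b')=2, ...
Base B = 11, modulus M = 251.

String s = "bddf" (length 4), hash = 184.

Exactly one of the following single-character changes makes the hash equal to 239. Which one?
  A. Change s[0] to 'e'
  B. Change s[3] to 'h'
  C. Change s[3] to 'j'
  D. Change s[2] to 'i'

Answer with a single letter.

Option A: s[0]='b'->'e', delta=(5-2)*11^3 mod 251 = 228, hash=184+228 mod 251 = 161
Option B: s[3]='f'->'h', delta=(8-6)*11^0 mod 251 = 2, hash=184+2 mod 251 = 186
Option C: s[3]='f'->'j', delta=(10-6)*11^0 mod 251 = 4, hash=184+4 mod 251 = 188
Option D: s[2]='d'->'i', delta=(9-4)*11^1 mod 251 = 55, hash=184+55 mod 251 = 239 <-- target

Answer: D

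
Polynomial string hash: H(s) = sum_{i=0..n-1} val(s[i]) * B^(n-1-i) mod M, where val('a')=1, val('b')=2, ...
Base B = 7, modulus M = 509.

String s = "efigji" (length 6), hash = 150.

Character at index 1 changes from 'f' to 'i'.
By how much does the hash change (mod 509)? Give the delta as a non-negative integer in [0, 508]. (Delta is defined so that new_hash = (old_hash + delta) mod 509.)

Answer: 77

Derivation:
Delta formula: (val(new) - val(old)) * B^(n-1-k) mod M
  val('i') - val('f') = 9 - 6 = 3
  B^(n-1-k) = 7^4 mod 509 = 365
  Delta = 3 * 365 mod 509 = 77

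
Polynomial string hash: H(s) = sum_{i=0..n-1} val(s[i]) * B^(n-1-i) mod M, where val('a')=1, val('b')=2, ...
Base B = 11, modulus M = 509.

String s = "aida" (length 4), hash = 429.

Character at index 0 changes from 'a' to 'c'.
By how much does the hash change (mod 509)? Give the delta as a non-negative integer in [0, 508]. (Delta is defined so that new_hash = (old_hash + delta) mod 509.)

Answer: 117

Derivation:
Delta formula: (val(new) - val(old)) * B^(n-1-k) mod M
  val('c') - val('a') = 3 - 1 = 2
  B^(n-1-k) = 11^3 mod 509 = 313
  Delta = 2 * 313 mod 509 = 117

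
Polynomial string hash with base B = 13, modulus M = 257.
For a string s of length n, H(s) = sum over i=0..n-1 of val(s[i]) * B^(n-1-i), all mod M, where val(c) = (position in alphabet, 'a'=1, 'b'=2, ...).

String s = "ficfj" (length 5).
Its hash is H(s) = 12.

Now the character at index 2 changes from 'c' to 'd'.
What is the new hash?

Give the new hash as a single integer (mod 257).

Answer: 181

Derivation:
val('c') = 3, val('d') = 4
Position k = 2, exponent = n-1-k = 2
B^2 mod M = 13^2 mod 257 = 169
Delta = (4 - 3) * 169 mod 257 = 169
New hash = (12 + 169) mod 257 = 181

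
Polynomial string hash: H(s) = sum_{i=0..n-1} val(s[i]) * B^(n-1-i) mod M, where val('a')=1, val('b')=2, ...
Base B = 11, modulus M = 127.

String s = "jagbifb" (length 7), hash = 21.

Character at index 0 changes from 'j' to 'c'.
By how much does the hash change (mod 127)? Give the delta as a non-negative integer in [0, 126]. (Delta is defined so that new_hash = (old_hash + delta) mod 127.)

Answer: 115

Derivation:
Delta formula: (val(new) - val(old)) * B^(n-1-k) mod M
  val('c') - val('j') = 3 - 10 = -7
  B^(n-1-k) = 11^6 mod 127 = 38
  Delta = -7 * 38 mod 127 = 115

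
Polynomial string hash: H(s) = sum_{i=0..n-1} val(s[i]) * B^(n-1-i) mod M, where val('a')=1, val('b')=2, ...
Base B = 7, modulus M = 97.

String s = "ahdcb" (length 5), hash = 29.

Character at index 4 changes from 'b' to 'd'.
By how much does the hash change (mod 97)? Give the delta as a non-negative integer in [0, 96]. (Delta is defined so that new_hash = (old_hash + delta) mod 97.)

Answer: 2

Derivation:
Delta formula: (val(new) - val(old)) * B^(n-1-k) mod M
  val('d') - val('b') = 4 - 2 = 2
  B^(n-1-k) = 7^0 mod 97 = 1
  Delta = 2 * 1 mod 97 = 2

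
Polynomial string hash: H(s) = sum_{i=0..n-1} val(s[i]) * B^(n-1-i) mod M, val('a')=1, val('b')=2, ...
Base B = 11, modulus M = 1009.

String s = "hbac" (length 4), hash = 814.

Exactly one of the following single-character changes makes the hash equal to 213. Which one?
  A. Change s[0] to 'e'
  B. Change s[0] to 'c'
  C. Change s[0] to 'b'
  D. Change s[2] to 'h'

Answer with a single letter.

Option A: s[0]='h'->'e', delta=(5-8)*11^3 mod 1009 = 43, hash=814+43 mod 1009 = 857
Option B: s[0]='h'->'c', delta=(3-8)*11^3 mod 1009 = 408, hash=814+408 mod 1009 = 213 <-- target
Option C: s[0]='h'->'b', delta=(2-8)*11^3 mod 1009 = 86, hash=814+86 mod 1009 = 900
Option D: s[2]='a'->'h', delta=(8-1)*11^1 mod 1009 = 77, hash=814+77 mod 1009 = 891

Answer: B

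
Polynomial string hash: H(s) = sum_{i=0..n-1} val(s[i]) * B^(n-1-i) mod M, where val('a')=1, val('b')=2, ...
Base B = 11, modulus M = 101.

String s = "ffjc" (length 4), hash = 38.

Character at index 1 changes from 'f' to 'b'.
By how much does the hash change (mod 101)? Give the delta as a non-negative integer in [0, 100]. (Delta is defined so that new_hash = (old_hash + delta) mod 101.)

Delta formula: (val(new) - val(old)) * B^(n-1-k) mod M
  val('b') - val('f') = 2 - 6 = -4
  B^(n-1-k) = 11^2 mod 101 = 20
  Delta = -4 * 20 mod 101 = 21

Answer: 21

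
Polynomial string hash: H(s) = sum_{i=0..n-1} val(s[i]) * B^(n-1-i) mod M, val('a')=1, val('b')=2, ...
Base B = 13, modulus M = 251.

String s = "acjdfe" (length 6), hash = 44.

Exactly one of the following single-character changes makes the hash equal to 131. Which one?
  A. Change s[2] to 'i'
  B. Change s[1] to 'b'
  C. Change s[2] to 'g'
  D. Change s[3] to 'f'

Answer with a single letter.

Option A: s[2]='j'->'i', delta=(9-10)*13^3 mod 251 = 62, hash=44+62 mod 251 = 106
Option B: s[1]='c'->'b', delta=(2-3)*13^4 mod 251 = 53, hash=44+53 mod 251 = 97
Option C: s[2]='j'->'g', delta=(7-10)*13^3 mod 251 = 186, hash=44+186 mod 251 = 230
Option D: s[3]='d'->'f', delta=(6-4)*13^2 mod 251 = 87, hash=44+87 mod 251 = 131 <-- target

Answer: D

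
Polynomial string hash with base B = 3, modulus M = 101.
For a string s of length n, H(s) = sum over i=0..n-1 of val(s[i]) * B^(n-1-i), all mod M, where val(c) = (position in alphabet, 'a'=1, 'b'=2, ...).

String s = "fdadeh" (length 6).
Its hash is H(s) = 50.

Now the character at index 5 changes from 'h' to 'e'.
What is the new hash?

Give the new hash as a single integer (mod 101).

val('h') = 8, val('e') = 5
Position k = 5, exponent = n-1-k = 0
B^0 mod M = 3^0 mod 101 = 1
Delta = (5 - 8) * 1 mod 101 = 98
New hash = (50 + 98) mod 101 = 47

Answer: 47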